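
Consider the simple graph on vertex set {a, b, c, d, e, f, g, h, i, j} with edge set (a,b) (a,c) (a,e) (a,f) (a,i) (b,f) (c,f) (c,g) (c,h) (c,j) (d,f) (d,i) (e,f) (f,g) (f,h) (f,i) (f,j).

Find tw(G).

A width-2 tree decomposition is:
Bags: B1 = {a, c, f}  B2 = {a, f, i}  B3 = {c, f, g}  B4 = {c, f, h}  B5 = {a, e, f}  B6 = {c, f, j}  B7 = {a, b, f}  B8 = {d, f, i}
Tree: B1–B2, B1–B3, B1–B4, B1–B5, B3–B6, B1–B7, B2–B8
The largest bag has 3 vertices, giving width 2; this decomposition certifies tw(G) ≤ 2. Conversely, {d, f, i} is a clique of size 3, and the vertices of any clique must share a bag in every tree decomposition; so some bag has ≥ 3 vertices and tw(G) ≥ 2. Combining the bounds, tw(G) = 2.

2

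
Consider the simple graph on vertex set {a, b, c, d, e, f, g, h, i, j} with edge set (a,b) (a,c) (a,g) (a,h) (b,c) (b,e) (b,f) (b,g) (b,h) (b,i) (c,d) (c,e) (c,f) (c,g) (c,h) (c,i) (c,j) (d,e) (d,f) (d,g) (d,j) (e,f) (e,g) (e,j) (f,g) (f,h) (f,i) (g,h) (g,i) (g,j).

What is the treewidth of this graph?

A width-4 tree decomposition is:
Bags: B1 = {c, d, e, f, g}  B2 = {b, c, e, f, g}  B3 = {b, c, f, g, i}  B4 = {b, c, f, g, h}  B5 = {a, b, c, g, h}  B6 = {c, d, e, g, j}
Tree: B1–B2, B2–B3, B2–B4, B4–B5, B1–B6
The largest bag has 5 vertices, giving width 4; this decomposition certifies tw(G) ≤ 4. On the other hand G contains the 5-clique {a, b, c, g, h}. A clique must lie in a single bag of any decomposition, so no decomposition can have width below 4. Combining the bounds, tw(G) = 4.

4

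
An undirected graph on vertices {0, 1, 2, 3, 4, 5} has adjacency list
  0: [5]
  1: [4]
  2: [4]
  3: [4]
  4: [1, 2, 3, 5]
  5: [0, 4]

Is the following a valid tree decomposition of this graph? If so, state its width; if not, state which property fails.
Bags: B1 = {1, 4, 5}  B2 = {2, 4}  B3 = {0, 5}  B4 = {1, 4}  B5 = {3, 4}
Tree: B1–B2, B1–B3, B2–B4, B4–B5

A tree decomposition must satisfy three properties: every vertex lies in some bag; for every edge, both endpoints lie together in some bag; and for every vertex, the bags containing it form a connected subtree. Here bags containing vertex 1 are not connected in the tree, so the decomposition is invalid.

No — bags containing vertex 1 are not connected in the tree.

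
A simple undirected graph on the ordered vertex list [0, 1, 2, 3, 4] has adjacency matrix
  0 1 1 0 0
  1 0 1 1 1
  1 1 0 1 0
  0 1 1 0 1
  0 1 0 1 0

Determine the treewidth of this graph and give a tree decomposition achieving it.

Treewidth 2.
Bags: B1 = {1, 3, 4}  B2 = {1, 2, 3}  B3 = {0, 1, 2}
Tree: B1–B2, B2–B3

Each bag holds 3 vertices, so the decomposition has width 2, which upper-bounds the treewidth. On the other hand G contains the 3-clique {0, 1, 2}. A clique must lie in a single bag of any decomposition, so no decomposition can have width below 2. Combining the bounds, tw(G) = 2.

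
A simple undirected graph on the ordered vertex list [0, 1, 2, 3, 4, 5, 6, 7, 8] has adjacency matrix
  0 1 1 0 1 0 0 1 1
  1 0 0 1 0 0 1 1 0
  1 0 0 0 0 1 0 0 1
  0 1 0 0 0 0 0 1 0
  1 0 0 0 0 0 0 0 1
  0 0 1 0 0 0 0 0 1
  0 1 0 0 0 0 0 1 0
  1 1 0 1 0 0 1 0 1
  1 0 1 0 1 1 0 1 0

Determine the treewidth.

2

A width-2 tree decomposition is:
Bags: B1 = {0, 1, 7}  B2 = {0, 7, 8}  B3 = {0, 2, 8}  B4 = {2, 5, 8}  B5 = {0, 4, 8}  B6 = {1, 3, 7}  B7 = {1, 6, 7}
Tree: B1–B2, B2–B3, B3–B4, B2–B5, B1–B6, B1–B7
The largest bag has 3 vertices, giving width 2; this decomposition certifies tw(G) ≤ 2. Conversely, {0, 2, 8} is a clique of size 3, and the vertices of any clique must share a bag in every tree decomposition; so some bag has ≥ 3 vertices and tw(G) ≥ 2. Combining the bounds, tw(G) = 2.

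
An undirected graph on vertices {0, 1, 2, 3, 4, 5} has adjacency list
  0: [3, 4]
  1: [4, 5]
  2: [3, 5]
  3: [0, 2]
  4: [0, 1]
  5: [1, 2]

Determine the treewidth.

A width-2 tree decomposition is:
Bags: B1 = {1, 2, 5}  B2 = {1, 2, 3}  B3 = {0, 1, 3}  B4 = {0, 1, 4}
Tree: B1–B2, B2–B3, B3–B4
The largest bag has 3 vertices, giving width 2; this decomposition certifies tw(G) ≤ 2. The edges 1–5–2–3–0–4–1 form a cycle, so G is not a tree and its treewidth is at least 2. Combining the bounds, tw(G) = 2.

2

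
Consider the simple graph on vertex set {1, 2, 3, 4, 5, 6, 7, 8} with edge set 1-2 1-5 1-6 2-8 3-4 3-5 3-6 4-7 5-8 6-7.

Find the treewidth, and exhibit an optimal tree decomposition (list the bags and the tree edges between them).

Every bag has size at most 3, so the width is 3 − 1 = 2 and tw(G) ≤ 2. For the lower bound, G contains the cycle 8–2–1–5–8, so G is not a forest; only forests have treewidth ≤ 1, hence tw(G) ≥ 2. Therefore the treewidth is 2.

Treewidth 2.
Bags: B1 = {2, 5, 8}  B2 = {1, 2, 5}  B3 = {1, 3, 5}  B4 = {1, 3, 6}  B5 = {3, 4, 6}  B6 = {4, 6, 7}
Tree: B1–B2, B2–B3, B3–B4, B4–B5, B5–B6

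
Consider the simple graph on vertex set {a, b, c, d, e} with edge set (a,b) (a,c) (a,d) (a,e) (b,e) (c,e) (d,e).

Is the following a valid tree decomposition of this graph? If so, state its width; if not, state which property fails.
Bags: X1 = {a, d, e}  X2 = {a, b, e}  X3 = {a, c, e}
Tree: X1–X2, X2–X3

Vertex coverage: the bags together contain {a, b, c, d, e}, the full vertex set. Edge coverage: each edge of G has both endpoints in at least one bag. Running intersection: for every vertex, the bags containing it form a connected subtree. All three properties hold, so this is a valid tree decomposition of width max|bag| − 1 = 2, and hence tw(G) ≤ 2.

Yes; width 2.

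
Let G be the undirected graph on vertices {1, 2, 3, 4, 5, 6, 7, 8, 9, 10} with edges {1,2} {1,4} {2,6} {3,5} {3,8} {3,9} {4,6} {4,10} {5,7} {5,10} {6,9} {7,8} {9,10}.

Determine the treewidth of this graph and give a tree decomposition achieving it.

Treewidth 2.
One such decomposition:
Bags: B1 = {3, 7, 8}  B2 = {3, 5, 7}  B3 = {3, 5, 9}  B4 = {5, 9, 10}  B5 = {6, 9, 10}  B6 = {4, 6, 10}  B7 = {2, 4, 6}  B8 = {1, 2, 4}
Tree: B1–B2, B2–B3, B3–B4, B4–B5, B5–B6, B6–B7, B7–B8

The largest bag has 3 vertices, giving width 2; this decomposition certifies tw(G) ≤ 2. For the lower bound, G contains the cycle 8–7–5–3–8, so G is not a forest; only forests have treewidth ≤ 1, hence tw(G) ≥ 2. Therefore the treewidth is 2.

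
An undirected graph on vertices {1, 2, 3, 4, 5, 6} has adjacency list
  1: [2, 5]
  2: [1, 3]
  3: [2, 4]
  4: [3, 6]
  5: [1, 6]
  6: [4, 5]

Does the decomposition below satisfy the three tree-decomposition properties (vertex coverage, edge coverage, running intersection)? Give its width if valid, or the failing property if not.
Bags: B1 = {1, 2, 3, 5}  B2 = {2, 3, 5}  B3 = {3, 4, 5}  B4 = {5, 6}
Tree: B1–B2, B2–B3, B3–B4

A tree decomposition must satisfy three properties: every vertex lies in some bag; for every edge, both endpoints lie together in some bag; and for every vertex, the bags containing it form a connected subtree. Here edge (4,6) lies in no bag, so the decomposition is invalid.

No — edge (4,6) lies in no bag.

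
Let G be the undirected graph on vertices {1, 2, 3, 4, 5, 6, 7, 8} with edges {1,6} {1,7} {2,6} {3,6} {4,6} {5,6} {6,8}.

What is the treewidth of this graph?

A width-1 tree decomposition is:
Bags: B1 = {6, 8}  B2 = {1, 6}  B3 = {5, 6}  B4 = {2, 6}  B5 = {1, 7}  B6 = {3, 6}  B7 = {4, 6}
Tree: B1–B2, B1–B3, B1–B4, B2–B5, B3–B6, B3–B7
Every bag has size at most 2, so the width is 2 − 1 = 1 and tw(G) ≤ 1. G has an edge, so its treewidth is at least 1. Therefore the treewidth is 1.

1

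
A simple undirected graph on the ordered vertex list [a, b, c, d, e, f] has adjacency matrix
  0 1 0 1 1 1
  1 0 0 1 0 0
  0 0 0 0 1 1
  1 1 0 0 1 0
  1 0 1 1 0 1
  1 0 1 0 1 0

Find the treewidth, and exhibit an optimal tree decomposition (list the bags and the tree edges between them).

Each bag holds 3 vertices, so the decomposition has width 2, which upper-bounds the treewidth. On the other hand G contains the 3-clique {c, e, f}. A clique must lie in a single bag of any decomposition, so no decomposition can have width below 2. Combining the bounds, tw(G) = 2.

Treewidth 2.
One optimal decomposition is:
Bags: B1 = {a, d, e}  B2 = {a, e, f}  B3 = {c, e, f}  B4 = {a, b, d}
Tree: B1–B2, B2–B3, B1–B4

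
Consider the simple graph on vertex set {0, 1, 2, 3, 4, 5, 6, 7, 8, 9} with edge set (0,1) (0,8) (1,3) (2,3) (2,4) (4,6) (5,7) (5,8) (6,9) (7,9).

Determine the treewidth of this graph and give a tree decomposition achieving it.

Every bag has size at most 3, so the width is 3 − 1 = 2 and tw(G) ≤ 2. For the lower bound, G contains the cycle 4–6–9–7–5–8–0–1–3–2–4, so G is not a forest; only forests have treewidth ≤ 1, hence tw(G) ≥ 2. Hence tw(G) = 2 exactly.

Treewidth 2.
One optimal decomposition is:
Bags: B1 = {4, 6, 9}  B2 = {4, 7, 9}  B3 = {4, 5, 7}  B4 = {4, 5, 8}  B5 = {0, 4, 8}  B6 = {0, 1, 4}  B7 = {1, 3, 4}  B8 = {2, 3, 4}
Tree: B1–B2, B2–B3, B3–B4, B4–B5, B5–B6, B6–B7, B7–B8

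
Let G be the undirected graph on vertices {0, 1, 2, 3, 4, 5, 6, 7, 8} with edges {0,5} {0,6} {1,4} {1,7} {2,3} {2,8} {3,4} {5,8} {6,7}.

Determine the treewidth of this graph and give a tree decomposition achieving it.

Each bag holds 3 vertices, so the decomposition has width 2, which upper-bounds the treewidth. For the lower bound, G contains the cycle 3–4–1–7–6–0–5–8–2–3, so G is not a forest; only forests have treewidth ≤ 1, hence tw(G) ≥ 2. The upper and lower bounds meet at 2, so that is the treewidth.

Treewidth 2.
One such decomposition:
Bags: B1 = {1, 3, 4}  B2 = {1, 3, 7}  B3 = {3, 6, 7}  B4 = {0, 3, 6}  B5 = {0, 3, 5}  B6 = {3, 5, 8}  B7 = {2, 3, 8}
Tree: B1–B2, B2–B3, B3–B4, B4–B5, B5–B6, B6–B7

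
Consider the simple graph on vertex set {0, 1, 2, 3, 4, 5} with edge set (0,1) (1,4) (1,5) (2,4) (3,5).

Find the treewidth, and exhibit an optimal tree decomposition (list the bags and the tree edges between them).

Treewidth 1.
One optimal decomposition is:
Bags: B1 = {3, 5}  B2 = {1, 5}  B3 = {1, 4}  B4 = {2, 4}  B5 = {0, 1}
Tree: B1–B2, B2–B3, B3–B4, B2–B5

Every bag has size at most 2, so the width is 2 − 1 = 1 and tw(G) ≤ 1. Any graph with an edge has treewidth ≥ 1, and G has the edge 5–3. Hence tw(G) = 1 exactly.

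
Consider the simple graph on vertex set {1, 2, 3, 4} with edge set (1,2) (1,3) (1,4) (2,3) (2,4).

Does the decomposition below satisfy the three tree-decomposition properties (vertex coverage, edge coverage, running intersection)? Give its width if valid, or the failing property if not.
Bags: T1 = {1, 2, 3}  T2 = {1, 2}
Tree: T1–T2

No — vertex 4 appears in no bag.

A tree decomposition must satisfy three properties: every vertex lies in some bag; for every edge, both endpoints lie together in some bag; and for every vertex, the bags containing it form a connected subtree. Here vertex 4 appears in no bag, so the decomposition is invalid.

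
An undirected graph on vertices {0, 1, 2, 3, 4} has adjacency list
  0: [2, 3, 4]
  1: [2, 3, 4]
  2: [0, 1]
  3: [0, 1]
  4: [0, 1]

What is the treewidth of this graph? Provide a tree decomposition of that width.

Each bag holds 3 vertices, so the decomposition has width 2, which upper-bounds the treewidth. For the lower bound, G contains the cycle 0–4–1–3–0, so G is not a forest; only forests have treewidth ≤ 1, hence tw(G) ≥ 2. The upper and lower bounds meet at 2, so that is the treewidth.

Treewidth 2.
Bags: B1 = {0, 1, 4}  B2 = {0, 1, 3}  B3 = {0, 1, 2}
Tree: B1–B2, B2–B3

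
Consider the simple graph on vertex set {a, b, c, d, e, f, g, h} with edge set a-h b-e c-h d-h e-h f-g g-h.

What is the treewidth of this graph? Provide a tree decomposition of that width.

The largest bag has 2 vertices, giving width 1; this decomposition certifies tw(G) ≤ 1. G has an edge, so its treewidth is at least 1. Therefore the treewidth is 1.

Treewidth 1.
One such decomposition:
Bags: B1 = {g, h}  B2 = {d, h}  B3 = {e, h}  B4 = {f, g}  B5 = {b, e}  B6 = {a, h}  B7 = {c, h}
Tree: B1–B2, B1–B3, B1–B4, B3–B5, B1–B6, B3–B7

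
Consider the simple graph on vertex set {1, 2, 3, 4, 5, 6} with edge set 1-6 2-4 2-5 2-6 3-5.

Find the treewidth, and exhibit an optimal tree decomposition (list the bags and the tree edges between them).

Every bag has size at most 2, so the width is 2 − 1 = 1 and tw(G) ≤ 1. Any graph with an edge has treewidth ≥ 1, and G has the edge 2–6. The upper and lower bounds meet at 1, so that is the treewidth.

Treewidth 1.
Bags: B1 = {2, 6}  B2 = {2, 5}  B3 = {3, 5}  B4 = {1, 6}  B5 = {2, 4}
Tree: B1–B2, B2–B3, B1–B4, B2–B5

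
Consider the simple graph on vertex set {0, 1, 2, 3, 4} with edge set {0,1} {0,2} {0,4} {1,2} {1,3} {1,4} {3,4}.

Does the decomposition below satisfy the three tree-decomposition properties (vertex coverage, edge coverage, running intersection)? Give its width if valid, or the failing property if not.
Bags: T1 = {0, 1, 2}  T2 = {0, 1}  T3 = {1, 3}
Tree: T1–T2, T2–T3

No — vertex 4 appears in no bag.

A tree decomposition must satisfy three properties: every vertex lies in some bag; for every edge, both endpoints lie together in some bag; and for every vertex, the bags containing it form a connected subtree. Here vertex 4 appears in no bag, so the decomposition is invalid.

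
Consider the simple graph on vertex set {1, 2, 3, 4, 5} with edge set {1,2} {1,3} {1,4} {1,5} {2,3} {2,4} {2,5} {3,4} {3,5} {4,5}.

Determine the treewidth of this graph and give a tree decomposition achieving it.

A single bag containing all 5 vertices is trivially a valid decomposition of width 4. On the other hand G contains the 5-clique {1, 2, 3, 4, 5}. A clique must lie in a single bag of any decomposition, so no decomposition can have width below 4. Therefore the treewidth is 4.

Treewidth 4.
One such decomposition:
Bags: B1 = {1, 2, 3, 4, 5}
Tree: (single bag)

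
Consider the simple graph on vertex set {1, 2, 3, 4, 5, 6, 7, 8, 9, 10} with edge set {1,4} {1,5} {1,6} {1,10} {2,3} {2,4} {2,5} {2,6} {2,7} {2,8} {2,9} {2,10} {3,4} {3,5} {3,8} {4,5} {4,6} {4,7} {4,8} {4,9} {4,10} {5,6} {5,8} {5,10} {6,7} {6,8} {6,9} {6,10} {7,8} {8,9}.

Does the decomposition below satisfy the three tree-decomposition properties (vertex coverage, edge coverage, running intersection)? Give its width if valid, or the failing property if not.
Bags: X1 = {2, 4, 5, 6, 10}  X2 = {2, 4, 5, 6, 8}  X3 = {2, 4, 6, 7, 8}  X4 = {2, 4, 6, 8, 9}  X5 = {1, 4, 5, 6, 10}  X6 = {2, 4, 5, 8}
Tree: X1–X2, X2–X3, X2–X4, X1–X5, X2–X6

A tree decomposition must satisfy three properties: every vertex lies in some bag; for every edge, both endpoints lie together in some bag; and for every vertex, the bags containing it form a connected subtree. Here vertex 3 appears in no bag, so the decomposition is invalid.

No — vertex 3 appears in no bag.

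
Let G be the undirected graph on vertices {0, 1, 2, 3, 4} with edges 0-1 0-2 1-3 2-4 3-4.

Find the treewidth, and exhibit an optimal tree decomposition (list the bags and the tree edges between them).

Each bag holds 3 vertices, so the decomposition has width 2, which upper-bounds the treewidth. The edges 0–1–3–4–2–0 form a cycle, so G is not a tree and its treewidth is at least 2. The upper and lower bounds meet at 2, so that is the treewidth.

Treewidth 2.
Bags: B1 = {0, 1, 3}  B2 = {0, 3, 4}  B3 = {0, 2, 4}
Tree: B1–B2, B2–B3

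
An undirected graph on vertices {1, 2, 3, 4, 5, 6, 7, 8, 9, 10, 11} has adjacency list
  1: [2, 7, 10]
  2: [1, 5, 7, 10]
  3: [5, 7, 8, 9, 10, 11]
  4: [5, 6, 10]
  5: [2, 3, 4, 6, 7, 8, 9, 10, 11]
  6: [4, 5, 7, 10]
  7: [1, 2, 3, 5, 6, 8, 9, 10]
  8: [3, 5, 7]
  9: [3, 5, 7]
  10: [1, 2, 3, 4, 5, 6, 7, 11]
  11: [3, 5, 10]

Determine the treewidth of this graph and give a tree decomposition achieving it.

Treewidth 3.
One such decomposition:
Bags: B1 = {5, 6, 7, 10}  B2 = {3, 5, 7, 10}  B3 = {2, 5, 7, 10}  B4 = {3, 5, 7, 8}  B5 = {3, 5, 7, 9}  B6 = {1, 2, 7, 10}  B7 = {4, 5, 6, 10}  B8 = {3, 5, 10, 11}
Tree: B1–B2, B2–B3, B2–B4, B4–B5, B3–B6, B1–B7, B2–B8

Every bag has size at most 4, so the width is 4 − 1 = 3 and tw(G) ≤ 3. For the lower bound, the 4 vertices {1, 2, 7, 10} are pairwise adjacent, and any tree decomposition puts a clique entirely inside one bag — forcing width ≥ 3. Combining the bounds, tw(G) = 3.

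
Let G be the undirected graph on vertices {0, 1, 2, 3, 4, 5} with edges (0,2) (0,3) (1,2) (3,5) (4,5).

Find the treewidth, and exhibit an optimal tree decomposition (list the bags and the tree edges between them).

Each bag holds 2 vertices, so the decomposition has width 1, which upper-bounds the treewidth. Any graph with an edge has treewidth ≥ 1, and G has the edge 1–2. Hence tw(G) = 1 exactly.

Treewidth 1.
One such decomposition:
Bags: B1 = {1, 2}  B2 = {0, 2}  B3 = {0, 3}  B4 = {3, 5}  B5 = {4, 5}
Tree: B1–B2, B2–B3, B3–B4, B4–B5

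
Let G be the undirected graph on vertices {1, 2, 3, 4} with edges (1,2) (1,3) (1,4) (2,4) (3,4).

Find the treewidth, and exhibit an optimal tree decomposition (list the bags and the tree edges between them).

Treewidth 2.
One optimal decomposition is:
Bags: B1 = {1, 3, 4}  B2 = {1, 2, 4}
Tree: B1–B2

Each bag holds 3 vertices, so the decomposition has width 2, which upper-bounds the treewidth. Conversely, {1, 2, 4} is a clique of size 3, and the vertices of any clique must share a bag in every tree decomposition; so some bag has ≥ 3 vertices and tw(G) ≥ 2. The upper and lower bounds meet at 2, so that is the treewidth.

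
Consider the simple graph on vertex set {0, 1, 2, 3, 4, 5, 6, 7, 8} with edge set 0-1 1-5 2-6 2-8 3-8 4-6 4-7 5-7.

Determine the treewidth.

A width-1 tree decomposition is:
Bags: B1 = {3, 8}  B2 = {2, 8}  B3 = {2, 6}  B4 = {4, 6}  B5 = {4, 7}  B6 = {5, 7}  B7 = {1, 5}  B8 = {0, 1}
Tree: B1–B2, B2–B3, B3–B4, B4–B5, B5–B6, B6–B7, B7–B8
Every bag has size at most 2, so the width is 2 − 1 = 1 and tw(G) ≤ 1. Since G has at least one edge (e.g. 3–8), it is not an edgeless graph, so tw(G) ≥ 1. Hence tw(G) = 1 exactly.

1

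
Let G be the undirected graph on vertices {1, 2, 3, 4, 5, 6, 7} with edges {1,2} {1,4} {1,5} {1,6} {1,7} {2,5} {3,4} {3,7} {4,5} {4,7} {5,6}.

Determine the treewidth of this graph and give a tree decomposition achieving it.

Treewidth 2.
One such decomposition:
Bags: B1 = {1, 4, 5}  B2 = {1, 4, 7}  B3 = {1, 5, 6}  B4 = {3, 4, 7}  B5 = {1, 2, 5}
Tree: B1–B2, B1–B3, B2–B4, B3–B5

The largest bag has 3 vertices, giving width 2; this decomposition certifies tw(G) ≤ 2. On the other hand G contains the 3-clique {1, 2, 5}. A clique must lie in a single bag of any decomposition, so no decomposition can have width below 2. Therefore the treewidth is 2.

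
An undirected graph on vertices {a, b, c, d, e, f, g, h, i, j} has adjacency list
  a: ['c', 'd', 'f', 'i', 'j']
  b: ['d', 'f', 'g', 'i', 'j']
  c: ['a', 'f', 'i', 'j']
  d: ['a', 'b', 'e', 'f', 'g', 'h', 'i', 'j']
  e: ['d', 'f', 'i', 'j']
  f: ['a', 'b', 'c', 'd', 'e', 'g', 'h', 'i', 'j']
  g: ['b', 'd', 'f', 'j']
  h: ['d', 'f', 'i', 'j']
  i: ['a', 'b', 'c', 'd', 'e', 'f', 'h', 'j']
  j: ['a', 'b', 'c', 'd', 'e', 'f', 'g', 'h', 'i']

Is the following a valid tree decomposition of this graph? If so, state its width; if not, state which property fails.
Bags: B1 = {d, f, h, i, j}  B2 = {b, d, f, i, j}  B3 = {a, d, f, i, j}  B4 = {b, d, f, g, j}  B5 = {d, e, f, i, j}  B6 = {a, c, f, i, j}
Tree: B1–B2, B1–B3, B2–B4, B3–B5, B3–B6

Yes; width 4.

Every vertex of G appears in some bag (union = {a, b, c, d, e, f, g, h, i, j}); every edge is covered by a bag; and for each vertex v the set of bags containing v is connected in the bag tree. The decomposition is therefore valid. The largest bag has 5 vertices, so the width is 4.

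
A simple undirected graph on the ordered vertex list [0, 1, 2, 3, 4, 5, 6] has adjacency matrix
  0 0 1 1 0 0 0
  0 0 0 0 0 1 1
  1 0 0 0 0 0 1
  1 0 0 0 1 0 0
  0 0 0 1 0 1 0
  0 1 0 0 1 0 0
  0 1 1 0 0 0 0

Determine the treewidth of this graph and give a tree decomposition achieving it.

Treewidth 2.
One such decomposition:
Bags: B1 = {1, 2, 6}  B2 = {1, 2, 5}  B3 = {2, 4, 5}  B4 = {2, 3, 4}  B5 = {0, 2, 3}
Tree: B1–B2, B2–B3, B3–B4, B4–B5

Every bag has size at most 3, so the width is 3 − 1 = 2 and tw(G) ≤ 2. The edges 2–6–1–5–4–3–0–2 form a cycle, so G is not a tree and its treewidth is at least 2. Hence tw(G) = 2 exactly.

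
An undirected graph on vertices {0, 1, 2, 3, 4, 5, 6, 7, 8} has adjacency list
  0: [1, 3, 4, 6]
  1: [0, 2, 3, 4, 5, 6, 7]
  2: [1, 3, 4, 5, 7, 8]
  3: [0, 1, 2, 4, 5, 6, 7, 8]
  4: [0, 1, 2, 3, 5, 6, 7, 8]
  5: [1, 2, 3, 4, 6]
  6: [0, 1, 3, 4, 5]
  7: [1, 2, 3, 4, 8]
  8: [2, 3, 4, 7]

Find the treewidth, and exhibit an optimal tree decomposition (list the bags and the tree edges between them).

Treewidth 4.
Bags: B1 = {0, 1, 3, 4, 6}  B2 = {1, 3, 4, 5, 6}  B3 = {1, 2, 3, 4, 5}  B4 = {1, 2, 3, 4, 7}  B5 = {2, 3, 4, 7, 8}
Tree: B1–B2, B2–B3, B3–B4, B4–B5

Each bag holds 5 vertices, so the decomposition has width 4, which upper-bounds the treewidth. On the other hand G contains the 5-clique {2, 3, 4, 7, 8}. A clique must lie in a single bag of any decomposition, so no decomposition can have width below 4. Hence tw(G) = 4 exactly.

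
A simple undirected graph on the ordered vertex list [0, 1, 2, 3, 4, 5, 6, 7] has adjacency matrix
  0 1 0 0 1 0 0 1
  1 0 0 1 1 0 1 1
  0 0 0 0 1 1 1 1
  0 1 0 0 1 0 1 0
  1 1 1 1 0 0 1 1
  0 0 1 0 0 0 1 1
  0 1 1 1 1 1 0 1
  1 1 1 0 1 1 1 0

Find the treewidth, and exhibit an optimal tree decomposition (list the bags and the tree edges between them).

Treewidth 3.
One such decomposition:
Bags: B1 = {2, 4, 6, 7}  B2 = {1, 4, 6, 7}  B3 = {1, 3, 4, 6}  B4 = {0, 1, 4, 7}  B5 = {2, 5, 6, 7}
Tree: B1–B2, B2–B3, B2–B4, B1–B5

The largest bag has 4 vertices, giving width 3; this decomposition certifies tw(G) ≤ 3. For the lower bound, the 4 vertices {0, 1, 4, 7} are pairwise adjacent, and any tree decomposition puts a clique entirely inside one bag — forcing width ≥ 3. Combining the bounds, tw(G) = 3.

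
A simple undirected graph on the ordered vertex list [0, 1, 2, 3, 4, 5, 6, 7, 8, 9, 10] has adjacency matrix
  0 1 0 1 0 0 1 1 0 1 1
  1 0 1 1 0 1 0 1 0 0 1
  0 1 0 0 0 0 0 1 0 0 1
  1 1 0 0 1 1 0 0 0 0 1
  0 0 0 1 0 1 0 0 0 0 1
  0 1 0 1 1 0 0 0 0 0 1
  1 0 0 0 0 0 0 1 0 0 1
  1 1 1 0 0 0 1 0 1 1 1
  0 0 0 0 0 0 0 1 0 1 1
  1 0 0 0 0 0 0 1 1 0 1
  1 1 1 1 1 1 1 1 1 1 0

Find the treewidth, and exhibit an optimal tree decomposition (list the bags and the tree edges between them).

Each bag holds 4 vertices, so the decomposition has width 3, which upper-bounds the treewidth. Conversely, {0, 1, 3, 10} is a clique of size 4, and the vertices of any clique must share a bag in every tree decomposition; so some bag has ≥ 4 vertices and tw(G) ≥ 3. The upper and lower bounds meet at 3, so that is the treewidth.

Treewidth 3.
Bags: B1 = {0, 7, 9, 10}  B2 = {0, 1, 7, 10}  B3 = {0, 1, 3, 10}  B4 = {1, 2, 7, 10}  B5 = {0, 6, 7, 10}  B6 = {7, 8, 9, 10}  B7 = {1, 3, 5, 10}  B8 = {3, 4, 5, 10}
Tree: B1–B2, B2–B3, B2–B4, B2–B5, B1–B6, B3–B7, B7–B8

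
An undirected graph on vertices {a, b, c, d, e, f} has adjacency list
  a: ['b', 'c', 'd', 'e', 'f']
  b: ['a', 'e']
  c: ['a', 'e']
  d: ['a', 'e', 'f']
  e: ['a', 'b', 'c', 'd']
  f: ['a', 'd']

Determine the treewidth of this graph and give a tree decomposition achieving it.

The largest bag has 3 vertices, giving width 2; this decomposition certifies tw(G) ≤ 2. Conversely, {a, d, e} is a clique of size 3, and the vertices of any clique must share a bag in every tree decomposition; so some bag has ≥ 3 vertices and tw(G) ≥ 2. Hence tw(G) = 2 exactly.

Treewidth 2.
One such decomposition:
Bags: B1 = {a, d, e}  B2 = {a, c, e}  B3 = {a, d, f}  B4 = {a, b, e}
Tree: B1–B2, B1–B3, B1–B4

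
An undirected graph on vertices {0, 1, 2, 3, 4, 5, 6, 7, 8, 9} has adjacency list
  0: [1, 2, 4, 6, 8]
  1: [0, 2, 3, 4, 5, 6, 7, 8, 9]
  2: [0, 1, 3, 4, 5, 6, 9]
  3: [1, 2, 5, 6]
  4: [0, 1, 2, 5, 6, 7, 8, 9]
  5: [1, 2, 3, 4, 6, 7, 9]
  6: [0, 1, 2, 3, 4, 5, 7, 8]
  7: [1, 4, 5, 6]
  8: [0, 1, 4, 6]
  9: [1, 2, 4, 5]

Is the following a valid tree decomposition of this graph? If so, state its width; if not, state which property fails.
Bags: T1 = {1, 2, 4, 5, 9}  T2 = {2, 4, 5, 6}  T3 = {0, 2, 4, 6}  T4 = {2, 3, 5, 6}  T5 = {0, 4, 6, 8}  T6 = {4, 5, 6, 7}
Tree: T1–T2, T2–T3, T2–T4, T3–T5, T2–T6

No — edge (1,6) lies in no bag.

A tree decomposition must satisfy three properties: every vertex lies in some bag; for every edge, both endpoints lie together in some bag; and for every vertex, the bags containing it form a connected subtree. Here edge (1,6) lies in no bag, so the decomposition is invalid.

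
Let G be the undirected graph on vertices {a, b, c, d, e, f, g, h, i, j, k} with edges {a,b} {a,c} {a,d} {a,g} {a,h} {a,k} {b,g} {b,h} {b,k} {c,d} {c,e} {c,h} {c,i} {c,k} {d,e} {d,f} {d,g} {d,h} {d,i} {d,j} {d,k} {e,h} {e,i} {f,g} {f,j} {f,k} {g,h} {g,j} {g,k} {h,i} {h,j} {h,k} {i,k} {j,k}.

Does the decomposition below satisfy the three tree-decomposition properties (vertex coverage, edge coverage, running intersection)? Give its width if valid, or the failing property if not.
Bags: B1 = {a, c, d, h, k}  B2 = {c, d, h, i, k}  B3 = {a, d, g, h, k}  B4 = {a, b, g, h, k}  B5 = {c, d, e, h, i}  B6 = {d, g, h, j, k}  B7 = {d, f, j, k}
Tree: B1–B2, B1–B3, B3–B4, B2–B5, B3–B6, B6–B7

No — edge (g,f) lies in no bag.

A tree decomposition must satisfy three properties: every vertex lies in some bag; for every edge, both endpoints lie together in some bag; and for every vertex, the bags containing it form a connected subtree. Here edge (g,f) lies in no bag, so the decomposition is invalid.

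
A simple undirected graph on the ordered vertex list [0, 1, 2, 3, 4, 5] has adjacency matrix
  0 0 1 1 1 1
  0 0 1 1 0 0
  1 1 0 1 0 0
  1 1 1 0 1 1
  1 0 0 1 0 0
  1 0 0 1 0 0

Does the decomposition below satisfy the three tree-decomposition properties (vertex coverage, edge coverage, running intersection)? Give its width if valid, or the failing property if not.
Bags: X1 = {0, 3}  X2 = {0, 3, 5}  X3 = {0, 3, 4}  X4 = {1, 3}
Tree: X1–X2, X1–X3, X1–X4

A tree decomposition must satisfy three properties: every vertex lies in some bag; for every edge, both endpoints lie together in some bag; and for every vertex, the bags containing it form a connected subtree. Here vertex 2 appears in no bag, so the decomposition is invalid.

No — vertex 2 appears in no bag.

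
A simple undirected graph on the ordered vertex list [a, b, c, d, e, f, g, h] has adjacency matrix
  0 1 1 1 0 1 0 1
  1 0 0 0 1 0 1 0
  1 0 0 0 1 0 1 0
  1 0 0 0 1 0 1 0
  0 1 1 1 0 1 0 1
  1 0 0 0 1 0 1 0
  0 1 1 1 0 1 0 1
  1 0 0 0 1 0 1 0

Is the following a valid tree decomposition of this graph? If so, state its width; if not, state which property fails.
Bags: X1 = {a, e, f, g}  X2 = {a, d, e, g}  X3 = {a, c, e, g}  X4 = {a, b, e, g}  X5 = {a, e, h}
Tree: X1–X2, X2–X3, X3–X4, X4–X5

No — edge (g,h) lies in no bag.

A tree decomposition must satisfy three properties: every vertex lies in some bag; for every edge, both endpoints lie together in some bag; and for every vertex, the bags containing it form a connected subtree. Here edge (g,h) lies in no bag, so the decomposition is invalid.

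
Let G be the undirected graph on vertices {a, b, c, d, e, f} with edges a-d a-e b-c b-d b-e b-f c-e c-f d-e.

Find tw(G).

2

A width-2 tree decomposition is:
Bags: B1 = {b, c, f}  B2 = {b, c, e}  B3 = {b, d, e}  B4 = {a, d, e}
Tree: B1–B2, B2–B3, B3–B4
Every bag has size at most 3, so the width is 3 − 1 = 2 and tw(G) ≤ 2. On the other hand G contains the 3-clique {a, d, e}. A clique must lie in a single bag of any decomposition, so no decomposition can have width below 2. The upper and lower bounds meet at 2, so that is the treewidth.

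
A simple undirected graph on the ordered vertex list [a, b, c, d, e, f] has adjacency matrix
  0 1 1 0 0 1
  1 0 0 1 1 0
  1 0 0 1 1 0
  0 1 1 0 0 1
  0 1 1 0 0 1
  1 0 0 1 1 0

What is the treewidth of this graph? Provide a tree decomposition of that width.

Treewidth 3.
One such decomposition:
Bags: B1 = {a, d, e, f}  B2 = {a, b, d, e}  B3 = {a, c, d, e}
Tree: B1–B2, B2–B3

The largest bag has 4 vertices, giving width 3; this decomposition certifies tw(G) ≤ 3. For the lower bound: the 4 vertex sets {a,f}, {b,e}, {d}, {c} are disjoint, each induces a connected subgraph, and every pair is joined by at least one edge of G. Contracting each set to a single vertex therefore yields K_{4} as a minor, and since treewidth is minor-monotone, tw(G) ≥ tw(K_{4}) = 3. Therefore the treewidth is 3.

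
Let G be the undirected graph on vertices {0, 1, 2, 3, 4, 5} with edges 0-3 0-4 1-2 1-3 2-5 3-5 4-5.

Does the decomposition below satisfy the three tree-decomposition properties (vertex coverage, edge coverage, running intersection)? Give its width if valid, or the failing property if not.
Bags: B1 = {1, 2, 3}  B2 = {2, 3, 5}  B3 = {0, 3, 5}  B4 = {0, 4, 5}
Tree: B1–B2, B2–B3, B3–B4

Yes; width 2.

Vertex coverage: the bags together contain {0, 1, 2, 3, 4, 5}, the full vertex set. Edge coverage: each edge of G has both endpoints in at least one bag. Running intersection: for every vertex, the bags containing it form a connected subtree. All three properties hold, so this is a valid tree decomposition of width max|bag| − 1 = 2, and hence tw(G) ≤ 2.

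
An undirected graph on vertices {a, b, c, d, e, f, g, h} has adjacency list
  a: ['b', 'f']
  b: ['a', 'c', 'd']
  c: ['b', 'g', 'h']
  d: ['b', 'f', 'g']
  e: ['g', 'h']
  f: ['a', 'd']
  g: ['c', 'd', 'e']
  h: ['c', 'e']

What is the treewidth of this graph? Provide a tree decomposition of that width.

The largest bag has 3 vertices, giving width 2; this decomposition certifies tw(G) ≤ 2. The edges f–a–b–d–f form a cycle, so G is not a tree and its treewidth is at least 2. Hence tw(G) = 2 exactly.

Treewidth 2.
Bags: B1 = {a, d, f}  B2 = {a, b, d}  B3 = {b, d, g}  B4 = {b, c, g}  B5 = {c, e, g}  B6 = {c, e, h}
Tree: B1–B2, B2–B3, B3–B4, B4–B5, B5–B6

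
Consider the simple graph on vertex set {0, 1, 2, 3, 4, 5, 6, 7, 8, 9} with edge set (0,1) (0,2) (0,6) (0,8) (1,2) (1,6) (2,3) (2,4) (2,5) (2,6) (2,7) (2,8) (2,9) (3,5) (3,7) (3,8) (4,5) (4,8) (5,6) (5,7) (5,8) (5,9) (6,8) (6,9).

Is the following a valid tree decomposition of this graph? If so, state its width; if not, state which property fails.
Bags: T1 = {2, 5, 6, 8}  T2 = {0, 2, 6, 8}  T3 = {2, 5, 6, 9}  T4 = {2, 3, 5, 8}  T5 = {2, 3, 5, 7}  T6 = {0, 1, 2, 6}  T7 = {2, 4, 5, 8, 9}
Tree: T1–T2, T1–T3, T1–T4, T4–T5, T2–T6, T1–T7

A tree decomposition must satisfy three properties: every vertex lies in some bag; for every edge, both endpoints lie together in some bag; and for every vertex, the bags containing it form a connected subtree. Here bags containing vertex 9 are not connected in the tree, so the decomposition is invalid.

No — bags containing vertex 9 are not connected in the tree.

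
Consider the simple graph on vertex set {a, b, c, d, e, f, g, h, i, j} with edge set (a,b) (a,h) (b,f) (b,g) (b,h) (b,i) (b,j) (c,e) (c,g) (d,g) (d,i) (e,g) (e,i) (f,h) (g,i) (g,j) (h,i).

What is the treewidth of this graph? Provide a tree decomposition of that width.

Treewidth 2.
One optimal decomposition is:
Bags: B1 = {b, g, i}  B2 = {d, g, i}  B3 = {b, h, i}  B4 = {e, g, i}  B5 = {a, b, h}  B6 = {b, f, h}  B7 = {c, e, g}  B8 = {b, g, j}
Tree: B1–B2, B1–B3, B2–B4, B3–B5, B5–B6, B4–B7, B1–B8

The largest bag has 3 vertices, giving width 2; this decomposition certifies tw(G) ≤ 2. On the other hand G contains the 3-clique {b, g, j}. A clique must lie in a single bag of any decomposition, so no decomposition can have width below 2. The upper and lower bounds meet at 2, so that is the treewidth.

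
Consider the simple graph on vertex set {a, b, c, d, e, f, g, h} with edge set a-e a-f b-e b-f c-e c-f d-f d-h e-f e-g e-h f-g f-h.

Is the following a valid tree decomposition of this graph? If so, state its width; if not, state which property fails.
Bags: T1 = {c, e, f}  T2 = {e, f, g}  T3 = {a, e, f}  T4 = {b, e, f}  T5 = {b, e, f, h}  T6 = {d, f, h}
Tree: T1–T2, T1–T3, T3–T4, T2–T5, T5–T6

A tree decomposition must satisfy three properties: every vertex lies in some bag; for every edge, both endpoints lie together in some bag; and for every vertex, the bags containing it form a connected subtree. Here bags containing vertex b are not connected in the tree, so the decomposition is invalid.

No — bags containing vertex b are not connected in the tree.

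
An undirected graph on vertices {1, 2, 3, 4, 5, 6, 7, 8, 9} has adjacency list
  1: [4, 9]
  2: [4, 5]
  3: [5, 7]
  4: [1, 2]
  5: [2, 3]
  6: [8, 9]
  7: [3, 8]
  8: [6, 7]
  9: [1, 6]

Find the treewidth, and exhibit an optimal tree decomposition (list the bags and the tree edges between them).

Every bag has size at most 3, so the width is 3 − 1 = 2 and tw(G) ≤ 2. For the lower bound, G contains the cycle 6–9–1–4–2–5–3–7–8–6, so G is not a forest; only forests have treewidth ≤ 1, hence tw(G) ≥ 2. Therefore the treewidth is 2.

Treewidth 2.
Bags: B1 = {1, 6, 9}  B2 = {1, 4, 6}  B3 = {2, 4, 6}  B4 = {2, 5, 6}  B5 = {3, 5, 6}  B6 = {3, 6, 7}  B7 = {6, 7, 8}
Tree: B1–B2, B2–B3, B3–B4, B4–B5, B5–B6, B6–B7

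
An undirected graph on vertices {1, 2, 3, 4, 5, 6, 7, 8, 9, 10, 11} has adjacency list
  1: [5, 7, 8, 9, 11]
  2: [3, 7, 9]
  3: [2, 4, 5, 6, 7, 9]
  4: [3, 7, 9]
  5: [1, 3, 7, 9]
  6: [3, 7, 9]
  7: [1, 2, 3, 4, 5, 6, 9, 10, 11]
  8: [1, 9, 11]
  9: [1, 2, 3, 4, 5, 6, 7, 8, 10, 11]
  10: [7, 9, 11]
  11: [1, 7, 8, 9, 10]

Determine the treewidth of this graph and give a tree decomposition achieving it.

Treewidth 3.
One such decomposition:
Bags: B1 = {1, 5, 7, 9}  B2 = {1, 7, 9, 11}  B3 = {1, 8, 9, 11}  B4 = {3, 5, 7, 9}  B5 = {2, 3, 7, 9}  B6 = {7, 9, 10, 11}  B7 = {3, 6, 7, 9}  B8 = {3, 4, 7, 9}
Tree: B1–B2, B2–B3, B1–B4, B4–B5, B2–B6, B4–B7, B5–B8

Every bag has size at most 4, so the width is 4 − 1 = 3 and tw(G) ≤ 3. For the lower bound, the 4 vertices {1, 8, 9, 11} are pairwise adjacent, and any tree decomposition puts a clique entirely inside one bag — forcing width ≥ 3. The upper and lower bounds meet at 3, so that is the treewidth.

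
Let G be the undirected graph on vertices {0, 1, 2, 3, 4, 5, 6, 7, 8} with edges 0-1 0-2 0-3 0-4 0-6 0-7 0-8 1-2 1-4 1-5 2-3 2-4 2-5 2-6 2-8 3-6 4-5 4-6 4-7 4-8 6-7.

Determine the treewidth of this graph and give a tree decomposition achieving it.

Treewidth 3.
Bags: B1 = {0, 1, 2, 4}  B2 = {0, 2, 4, 6}  B3 = {1, 2, 4, 5}  B4 = {0, 2, 4, 8}  B5 = {0, 4, 6, 7}  B6 = {0, 2, 3, 6}
Tree: B1–B2, B1–B3, B2–B4, B2–B5, B2–B6

Each bag holds 4 vertices, so the decomposition has width 3, which upper-bounds the treewidth. For the lower bound, the 4 vertices {0, 2, 3, 6} are pairwise adjacent, and any tree decomposition puts a clique entirely inside one bag — forcing width ≥ 3. Therefore the treewidth is 3.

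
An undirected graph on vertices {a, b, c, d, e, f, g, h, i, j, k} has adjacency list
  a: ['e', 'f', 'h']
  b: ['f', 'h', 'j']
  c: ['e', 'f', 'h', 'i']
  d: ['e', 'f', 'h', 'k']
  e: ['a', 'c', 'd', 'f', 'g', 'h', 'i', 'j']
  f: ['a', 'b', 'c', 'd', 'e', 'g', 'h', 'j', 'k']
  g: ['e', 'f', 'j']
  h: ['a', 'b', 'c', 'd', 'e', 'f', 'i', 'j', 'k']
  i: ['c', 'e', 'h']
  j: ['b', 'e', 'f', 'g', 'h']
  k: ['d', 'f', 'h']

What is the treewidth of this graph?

A width-3 tree decomposition is:
Bags: B1 = {e, f, h, j}  B2 = {d, e, f, h}  B3 = {e, f, g, j}  B4 = {a, e, f, h}  B5 = {b, f, h, j}  B6 = {c, e, f, h}  B7 = {c, e, h, i}  B8 = {d, f, h, k}
Tree: B1–B2, B1–B3, B1–B4, B1–B5, B2–B6, B6–B7, B2–B8
The largest bag has 4 vertices, giving width 3; this decomposition certifies tw(G) ≤ 3. For the lower bound, the 4 vertices {e, f, g, j} are pairwise adjacent, and any tree decomposition puts a clique entirely inside one bag — forcing width ≥ 3. Therefore the treewidth is 3.

3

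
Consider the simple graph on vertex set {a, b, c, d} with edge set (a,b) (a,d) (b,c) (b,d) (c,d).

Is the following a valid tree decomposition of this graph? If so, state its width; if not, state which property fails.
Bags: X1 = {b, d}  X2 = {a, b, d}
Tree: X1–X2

No — vertex c appears in no bag.

A tree decomposition must satisfy three properties: every vertex lies in some bag; for every edge, both endpoints lie together in some bag; and for every vertex, the bags containing it form a connected subtree. Here vertex c appears in no bag, so the decomposition is invalid.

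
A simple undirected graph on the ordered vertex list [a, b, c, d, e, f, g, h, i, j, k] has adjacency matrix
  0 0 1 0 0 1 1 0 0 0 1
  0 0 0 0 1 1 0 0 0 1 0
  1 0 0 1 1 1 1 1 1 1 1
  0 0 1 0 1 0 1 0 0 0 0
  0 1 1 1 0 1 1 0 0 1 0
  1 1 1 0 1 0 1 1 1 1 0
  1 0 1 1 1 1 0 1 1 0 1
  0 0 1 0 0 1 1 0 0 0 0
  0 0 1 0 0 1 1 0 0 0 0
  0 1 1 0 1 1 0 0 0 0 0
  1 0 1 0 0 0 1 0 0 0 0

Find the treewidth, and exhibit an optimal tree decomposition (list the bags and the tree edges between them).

The largest bag has 4 vertices, giving width 3; this decomposition certifies tw(G) ≤ 3. For the lower bound, the 4 vertices {c, d, e, g} are pairwise adjacent, and any tree decomposition puts a clique entirely inside one bag — forcing width ≥ 3. The upper and lower bounds meet at 3, so that is the treewidth.

Treewidth 3.
Bags: B1 = {c, e, f, j}  B2 = {b, e, f, j}  B3 = {c, e, f, g}  B4 = {c, f, g, h}  B5 = {a, c, f, g}  B6 = {a, c, g, k}  B7 = {c, d, e, g}  B8 = {c, f, g, i}
Tree: B1–B2, B1–B3, B3–B4, B3–B5, B5–B6, B3–B7, B5–B8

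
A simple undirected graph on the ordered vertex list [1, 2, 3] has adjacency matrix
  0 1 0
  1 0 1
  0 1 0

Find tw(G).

A width-1 tree decomposition is:
Bags: B1 = {1, 2}  B2 = {2, 3}
Tree: B1–B2
Each bag holds 2 vertices, so the decomposition has width 1, which upper-bounds the treewidth. G has an edge, so its treewidth is at least 1. Hence tw(G) = 1 exactly.

1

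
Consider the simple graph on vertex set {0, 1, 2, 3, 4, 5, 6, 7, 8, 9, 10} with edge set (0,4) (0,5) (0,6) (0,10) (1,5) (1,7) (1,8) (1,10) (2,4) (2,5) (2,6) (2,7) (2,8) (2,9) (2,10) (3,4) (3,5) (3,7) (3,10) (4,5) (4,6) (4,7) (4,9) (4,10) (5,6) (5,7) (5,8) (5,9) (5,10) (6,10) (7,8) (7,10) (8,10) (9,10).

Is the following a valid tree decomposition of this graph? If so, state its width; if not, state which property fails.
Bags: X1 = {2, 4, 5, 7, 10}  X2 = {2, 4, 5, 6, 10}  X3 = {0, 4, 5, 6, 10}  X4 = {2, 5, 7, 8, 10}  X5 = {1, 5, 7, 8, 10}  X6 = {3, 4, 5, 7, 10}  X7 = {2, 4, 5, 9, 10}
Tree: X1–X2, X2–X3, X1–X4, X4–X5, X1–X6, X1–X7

Yes; width 4.

Checking the three conditions: (i) the bags cover all of {0, 1, 2, 3, 4, 5, 6, 7, 8, 9, 10}; (ii) for each edge, some bag contains both endpoints; (iii) the bags containing any fixed vertex form a subtree. All hold, so the decomposition is valid with width 5 − 1 = 4.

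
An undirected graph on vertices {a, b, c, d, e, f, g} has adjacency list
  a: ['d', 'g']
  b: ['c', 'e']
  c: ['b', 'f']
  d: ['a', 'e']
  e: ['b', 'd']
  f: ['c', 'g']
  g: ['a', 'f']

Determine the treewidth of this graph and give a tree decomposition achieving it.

The largest bag has 3 vertices, giving width 2; this decomposition certifies tw(G) ≤ 2. For the lower bound, G contains the cycle b–c–f–g–a–d–e–b, so G is not a forest; only forests have treewidth ≤ 1, hence tw(G) ≥ 2. Therefore the treewidth is 2.

Treewidth 2.
Bags: B1 = {b, c, f}  B2 = {b, f, g}  B3 = {a, b, g}  B4 = {a, b, d}  B5 = {b, d, e}
Tree: B1–B2, B2–B3, B3–B4, B4–B5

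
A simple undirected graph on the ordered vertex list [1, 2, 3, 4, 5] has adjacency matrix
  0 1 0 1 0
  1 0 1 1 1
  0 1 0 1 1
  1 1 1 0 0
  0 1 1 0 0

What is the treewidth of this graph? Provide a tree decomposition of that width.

Treewidth 2.
One optimal decomposition is:
Bags: B1 = {2, 3, 4}  B2 = {1, 2, 4}  B3 = {2, 3, 5}
Tree: B1–B2, B1–B3

Each bag holds 3 vertices, so the decomposition has width 2, which upper-bounds the treewidth. For the lower bound, the 3 vertices {1, 2, 4} are pairwise adjacent, and any tree decomposition puts a clique entirely inside one bag — forcing width ≥ 2. Therefore the treewidth is 2.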